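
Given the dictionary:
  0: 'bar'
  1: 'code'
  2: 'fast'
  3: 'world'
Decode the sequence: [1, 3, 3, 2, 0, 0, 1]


Look up each index in the dictionary:
  1 -> 'code'
  3 -> 'world'
  3 -> 'world'
  2 -> 'fast'
  0 -> 'bar'
  0 -> 'bar'
  1 -> 'code'

Decoded: "code world world fast bar bar code"


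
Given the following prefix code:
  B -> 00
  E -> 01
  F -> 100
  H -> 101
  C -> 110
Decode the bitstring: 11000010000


Decoding step by step:
Bits 110 -> C
Bits 00 -> B
Bits 01 -> E
Bits 00 -> B
Bits 00 -> B


Decoded message: CBEBB


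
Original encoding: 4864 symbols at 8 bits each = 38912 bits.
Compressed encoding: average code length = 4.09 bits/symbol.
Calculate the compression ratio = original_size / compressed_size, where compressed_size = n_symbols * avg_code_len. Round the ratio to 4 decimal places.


original_size = n_symbols * orig_bits = 4864 * 8 = 38912 bits
compressed_size = n_symbols * avg_code_len = 4864 * 4.09 = 19893.76 bits
ratio = original_size / compressed_size = 38912 / 19893.76 = 1.956

Compression ratio = 1.956


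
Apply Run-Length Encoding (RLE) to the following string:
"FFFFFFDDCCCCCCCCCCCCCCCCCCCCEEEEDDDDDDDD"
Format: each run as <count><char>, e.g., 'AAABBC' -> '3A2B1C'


Scanning runs left to right:
  i=0: run of 'F' x 6 -> '6F'
  i=6: run of 'D' x 2 -> '2D'
  i=8: run of 'C' x 20 -> '20C'
  i=28: run of 'E' x 4 -> '4E'
  i=32: run of 'D' x 8 -> '8D'

RLE = 6F2D20C4E8D


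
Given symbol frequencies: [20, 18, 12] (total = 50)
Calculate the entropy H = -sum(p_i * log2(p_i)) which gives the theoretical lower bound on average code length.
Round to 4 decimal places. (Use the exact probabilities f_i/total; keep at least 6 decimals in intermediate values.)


Per-symbol terms -p_i * log2(p_i) with p_i = f_i/50:
  p = 20/50 = 0.400000: log2(p) = -1.321928, -p*log2(p) = 0.528771
  p = 18/50 = 0.360000: log2(p) = -1.473931, -p*log2(p) = 0.530615
  p = 12/50 = 0.240000: log2(p) = -2.058894, -p*log2(p) = 0.494134
H = 0.528771 + 0.530615 + 0.494134 = 1.553520

H = 1.5535 bits/symbol


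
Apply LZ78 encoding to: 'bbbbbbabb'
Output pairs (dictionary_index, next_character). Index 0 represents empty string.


LZ78 encoding steps:
Dictionary: {0: ''}
Step 1: w='' (idx 0), next='b' -> output (0, 'b'), add 'b' as idx 1
Step 2: w='b' (idx 1), next='b' -> output (1, 'b'), add 'bb' as idx 2
Step 3: w='bb' (idx 2), next='b' -> output (2, 'b'), add 'bbb' as idx 3
Step 4: w='' (idx 0), next='a' -> output (0, 'a'), add 'a' as idx 4
Step 5: w='bb' (idx 2), end of input -> output (2, '')


Encoded: [(0, 'b'), (1, 'b'), (2, 'b'), (0, 'a'), (2, '')]


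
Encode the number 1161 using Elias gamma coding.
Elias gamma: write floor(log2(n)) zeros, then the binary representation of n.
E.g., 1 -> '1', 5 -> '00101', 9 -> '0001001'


num_bits = floor(log2(1161)) + 1 = 11
leading_zeros = num_bits - 1 = 10
binary(1161) = 10010001001

Elias gamma(1161) = '0000000000' + '10010001001' = 000000000010010001001 (21 bits)


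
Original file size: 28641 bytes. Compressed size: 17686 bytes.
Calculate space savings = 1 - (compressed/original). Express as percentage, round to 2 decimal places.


ratio = compressed/original = 17686/28641 = 0.617506
savings = 1 - ratio = 1 - 0.617506 = 0.382494
as a percentage: 0.382494 * 100 = 38.25%

Space savings = 1 - 17686/28641 = 38.25%


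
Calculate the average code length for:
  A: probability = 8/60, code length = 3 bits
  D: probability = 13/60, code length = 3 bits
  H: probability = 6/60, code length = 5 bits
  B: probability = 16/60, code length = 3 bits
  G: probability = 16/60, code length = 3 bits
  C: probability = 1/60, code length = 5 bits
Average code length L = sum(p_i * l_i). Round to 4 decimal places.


Weighted contributions p_i * l_i:
  A: (8/60) * 3 = 24/60
  D: (13/60) * 3 = 39/60
  H: (6/60) * 5 = 30/60
  B: (16/60) * 3 = 48/60
  G: (16/60) * 3 = 48/60
  C: (1/60) * 5 = 5/60
Sum = (24 + 39 + 30 + 48 + 48 + 5)/60 = 194/60

L = 194/60 = 3.2333 bits/symbol


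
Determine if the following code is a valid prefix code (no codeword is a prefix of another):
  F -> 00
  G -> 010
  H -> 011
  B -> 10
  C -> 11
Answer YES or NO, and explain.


Checking each pair (does one codeword prefix another?):
  F='00' vs G='010': no prefix
  F='00' vs H='011': no prefix
  F='00' vs B='10': no prefix
  F='00' vs C='11': no prefix
  G='010' vs F='00': no prefix
  G='010' vs H='011': no prefix
  G='010' vs B='10': no prefix
  G='010' vs C='11': no prefix
  H='011' vs F='00': no prefix
  H='011' vs G='010': no prefix
  H='011' vs B='10': no prefix
  H='011' vs C='11': no prefix
  B='10' vs F='00': no prefix
  B='10' vs G='010': no prefix
  B='10' vs H='011': no prefix
  B='10' vs C='11': no prefix
  C='11' vs F='00': no prefix
  C='11' vs G='010': no prefix
  C='11' vs H='011': no prefix
  C='11' vs B='10': no prefix
No violation found over all pairs.

YES -- this is a valid prefix code. No codeword is a prefix of any other codeword.


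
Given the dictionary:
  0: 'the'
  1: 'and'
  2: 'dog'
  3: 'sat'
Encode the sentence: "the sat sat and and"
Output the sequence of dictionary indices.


Look up each word in the dictionary:
  'the' -> 0
  'sat' -> 3
  'sat' -> 3
  'and' -> 1
  'and' -> 1

Encoded: [0, 3, 3, 1, 1]


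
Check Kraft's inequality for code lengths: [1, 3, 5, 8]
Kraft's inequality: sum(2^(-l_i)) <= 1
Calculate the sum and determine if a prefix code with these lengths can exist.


Sum = 2^(-1) + 2^(-3) + 2^(-5) + 2^(-8)
    = 0.5 + 0.125 + 0.03125 + 0.00390625
    = 169/256 = 0.66015625
Since 0.66015625 <= 1, Kraft's inequality IS satisfied.
A prefix code with these lengths CAN exist.

Kraft sum = 0.66015625. Satisfied.


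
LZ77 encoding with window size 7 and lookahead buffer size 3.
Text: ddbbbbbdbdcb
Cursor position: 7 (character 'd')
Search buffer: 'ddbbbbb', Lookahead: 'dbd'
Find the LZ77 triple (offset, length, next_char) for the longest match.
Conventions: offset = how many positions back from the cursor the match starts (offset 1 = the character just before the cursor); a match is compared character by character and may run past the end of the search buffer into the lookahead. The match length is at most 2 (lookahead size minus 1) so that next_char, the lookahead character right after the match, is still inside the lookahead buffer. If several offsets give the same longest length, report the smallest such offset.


Try each offset into the search buffer:
  offset=1 (pos 6, char 'b'): match length 0
  offset=2 (pos 5, char 'b'): match length 0
  offset=3 (pos 4, char 'b'): match length 0
  offset=4 (pos 3, char 'b'): match length 0
  offset=5 (pos 2, char 'b'): match length 0
  offset=6 (pos 1, char 'd'): match length 2
  offset=7 (pos 0, char 'd'): match length 1
Longest match has length 2 at offset 6.
next_char = character at position 7 + 2 = 9 -> 'd'

Best match: offset=6, length=2 (matching 'db' starting at position 1)
LZ77 triple: (6, 2, 'd')


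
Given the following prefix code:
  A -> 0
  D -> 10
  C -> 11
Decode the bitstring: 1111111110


Decoding step by step:
Bits 11 -> C
Bits 11 -> C
Bits 11 -> C
Bits 11 -> C
Bits 10 -> D


Decoded message: CCCCD


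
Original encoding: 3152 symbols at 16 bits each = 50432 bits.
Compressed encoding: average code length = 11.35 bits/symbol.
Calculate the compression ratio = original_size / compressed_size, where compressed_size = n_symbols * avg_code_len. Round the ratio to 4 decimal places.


original_size = n_symbols * orig_bits = 3152 * 16 = 50432 bits
compressed_size = n_symbols * avg_code_len = 3152 * 11.35 = 35775.2 bits
ratio = original_size / compressed_size = 50432 / 35775.2 = 1.4097

Compression ratio = 1.4097


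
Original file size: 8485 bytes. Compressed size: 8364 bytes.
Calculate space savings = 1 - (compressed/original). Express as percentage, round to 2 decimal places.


ratio = compressed/original = 8364/8485 = 0.98574
savings = 1 - ratio = 1 - 0.98574 = 0.01426
as a percentage: 0.01426 * 100 = 1.43%

Space savings = 1 - 8364/8485 = 1.43%


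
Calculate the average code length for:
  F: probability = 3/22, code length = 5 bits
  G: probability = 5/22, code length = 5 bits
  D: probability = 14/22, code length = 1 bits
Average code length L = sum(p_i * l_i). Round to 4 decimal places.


Weighted contributions p_i * l_i:
  F: (3/22) * 5 = 15/22
  G: (5/22) * 5 = 25/22
  D: (14/22) * 1 = 14/22
Sum = (15 + 25 + 14)/22 = 54/22

L = 54/22 = 2.4545 bits/symbol


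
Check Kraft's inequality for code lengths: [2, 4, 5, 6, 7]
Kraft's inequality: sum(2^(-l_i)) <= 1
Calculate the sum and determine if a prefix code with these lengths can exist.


Sum = 2^(-2) + 2^(-4) + 2^(-5) + 2^(-6) + 2^(-7)
    = 0.25 + 0.0625 + 0.03125 + 0.015625 + 0.0078125
    = 47/128 = 0.3671875
Since 0.3671875 <= 1, Kraft's inequality IS satisfied.
A prefix code with these lengths CAN exist.

Kraft sum = 0.3671875. Satisfied.


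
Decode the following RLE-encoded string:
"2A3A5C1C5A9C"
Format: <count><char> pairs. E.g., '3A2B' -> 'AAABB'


Expanding each <count><char> pair:
  2A -> 'AA'
  3A -> 'AAA'
  5C -> 'CCCCC'
  1C -> 'C'
  5A -> 'AAAAA'
  9C -> 'CCCCCCCCC'

Decoded = AAAAACCCCCCAAAAACCCCCCCCC


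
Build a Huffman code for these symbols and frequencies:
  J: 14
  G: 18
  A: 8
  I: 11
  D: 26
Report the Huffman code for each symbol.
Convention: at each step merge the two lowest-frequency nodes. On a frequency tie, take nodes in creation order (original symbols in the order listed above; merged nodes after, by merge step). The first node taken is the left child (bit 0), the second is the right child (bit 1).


Huffman tree construction:
Step 1: Merge A(8) + I(11) = 19
Step 2: Merge J(14) + G(18) = 32
Step 3: Merge (A+I)(19) + D(26) = 45
Step 4: Merge (J+G)(32) + ((A+I)+D)(45) = 77
Read each symbol's code off the tree from the root (left child = 0, right child = 1).

Codes:
  J: 00 (length 2)
  G: 01 (length 2)
  A: 100 (length 3)
  I: 101 (length 3)
  D: 11 (length 2)
Average code length: 173/77 = 2.2468 bits/symbol


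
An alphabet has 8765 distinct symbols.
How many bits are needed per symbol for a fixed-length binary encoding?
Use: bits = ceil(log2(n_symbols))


log2(8765) = 13.0975
Bracket: 2^13 = 8192 < 8765 <= 2^14 = 16384
So ceil(log2(8765)) = 14

bits = ceil(log2(8765)) = ceil(13.0975) = 14 bits


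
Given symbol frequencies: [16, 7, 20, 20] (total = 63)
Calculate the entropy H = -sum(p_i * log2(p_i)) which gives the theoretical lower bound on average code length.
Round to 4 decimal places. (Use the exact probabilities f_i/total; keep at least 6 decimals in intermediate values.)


Per-symbol terms -p_i * log2(p_i) with p_i = f_i/63:
  p = 16/63 = 0.253968: log2(p) = -1.977280, -p*log2(p) = 0.502166
  p = 7/63 = 0.111111: log2(p) = -3.169925, -p*log2(p) = 0.352214
  p = 20/63 = 0.317460: log2(p) = -1.655352, -p*log2(p) = 0.525509
  p = 20/63 = 0.317460: log2(p) = -1.655352, -p*log2(p) = 0.525509
H = 0.502166 + 0.352214 + 0.525509 + 0.525509 = 1.905398

H = 1.9054 bits/symbol


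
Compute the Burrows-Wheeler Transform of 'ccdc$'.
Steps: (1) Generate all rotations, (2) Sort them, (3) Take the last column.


Rotations (sorted):
  0: $ccdc -> last char: c
  1: c$ccd -> last char: d
  2: ccdc$ -> last char: $
  3: cdc$c -> last char: c
  4: dc$cc -> last char: c


BWT = cd$cc


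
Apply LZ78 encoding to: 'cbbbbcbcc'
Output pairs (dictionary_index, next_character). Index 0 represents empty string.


LZ78 encoding steps:
Dictionary: {0: ''}
Step 1: w='' (idx 0), next='c' -> output (0, 'c'), add 'c' as idx 1
Step 2: w='' (idx 0), next='b' -> output (0, 'b'), add 'b' as idx 2
Step 3: w='b' (idx 2), next='b' -> output (2, 'b'), add 'bb' as idx 3
Step 4: w='b' (idx 2), next='c' -> output (2, 'c'), add 'bc' as idx 4
Step 5: w='bc' (idx 4), next='c' -> output (4, 'c'), add 'bcc' as idx 5


Encoded: [(0, 'c'), (0, 'b'), (2, 'b'), (2, 'c'), (4, 'c')]


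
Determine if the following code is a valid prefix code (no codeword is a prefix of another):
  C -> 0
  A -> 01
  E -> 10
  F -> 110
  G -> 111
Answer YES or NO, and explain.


Checking each pair (does one codeword prefix another?):
  C='0' vs A='01': prefix -- VIOLATION

NO -- this is NOT a valid prefix code. C (0) is a prefix of A (01).


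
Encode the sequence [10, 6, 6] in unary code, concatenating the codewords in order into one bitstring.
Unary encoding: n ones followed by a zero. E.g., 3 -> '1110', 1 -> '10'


Encode each number as n ones followed by a terminating 0:
  10 -> 11111111110 (11 bits)
  6 -> 1111110 (7 bits)
  6 -> 1111110 (7 bits)
Total length = 11 + 7 + 7 = 25 bits.

Unary([10, 6, 6]) = 1111111111011111101111110 (25 bits)


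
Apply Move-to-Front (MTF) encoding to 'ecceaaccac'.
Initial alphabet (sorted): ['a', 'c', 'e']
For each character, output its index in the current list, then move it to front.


MTF encoding:
'e': index 2 in ['a', 'c', 'e'] -> ['e', 'a', 'c']
'c': index 2 in ['e', 'a', 'c'] -> ['c', 'e', 'a']
'c': index 0 in ['c', 'e', 'a'] -> ['c', 'e', 'a']
'e': index 1 in ['c', 'e', 'a'] -> ['e', 'c', 'a']
'a': index 2 in ['e', 'c', 'a'] -> ['a', 'e', 'c']
'a': index 0 in ['a', 'e', 'c'] -> ['a', 'e', 'c']
'c': index 2 in ['a', 'e', 'c'] -> ['c', 'a', 'e']
'c': index 0 in ['c', 'a', 'e'] -> ['c', 'a', 'e']
'a': index 1 in ['c', 'a', 'e'] -> ['a', 'c', 'e']
'c': index 1 in ['a', 'c', 'e'] -> ['c', 'a', 'e']


Output: [2, 2, 0, 1, 2, 0, 2, 0, 1, 1]


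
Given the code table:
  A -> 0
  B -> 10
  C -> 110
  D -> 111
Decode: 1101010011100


Decoding:
110 -> C
10 -> B
10 -> B
0 -> A
111 -> D
0 -> A
0 -> A


Result: CBBADAA


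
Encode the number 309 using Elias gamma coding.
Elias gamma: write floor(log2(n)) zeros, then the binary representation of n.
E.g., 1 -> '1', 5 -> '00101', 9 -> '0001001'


num_bits = floor(log2(309)) + 1 = 9
leading_zeros = num_bits - 1 = 8
binary(309) = 100110101

Elias gamma(309) = '00000000' + '100110101' = 00000000100110101 (17 bits)


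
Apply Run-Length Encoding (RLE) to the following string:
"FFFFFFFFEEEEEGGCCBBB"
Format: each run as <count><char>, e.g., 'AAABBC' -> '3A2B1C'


Scanning runs left to right:
  i=0: run of 'F' x 8 -> '8F'
  i=8: run of 'E' x 5 -> '5E'
  i=13: run of 'G' x 2 -> '2G'
  i=15: run of 'C' x 2 -> '2C'
  i=17: run of 'B' x 3 -> '3B'

RLE = 8F5E2G2C3B


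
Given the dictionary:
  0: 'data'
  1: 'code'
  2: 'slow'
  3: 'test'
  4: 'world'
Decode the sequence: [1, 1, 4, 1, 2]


Look up each index in the dictionary:
  1 -> 'code'
  1 -> 'code'
  4 -> 'world'
  1 -> 'code'
  2 -> 'slow'

Decoded: "code code world code slow"


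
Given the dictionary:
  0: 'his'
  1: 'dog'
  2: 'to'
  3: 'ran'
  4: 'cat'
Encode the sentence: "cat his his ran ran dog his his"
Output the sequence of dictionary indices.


Look up each word in the dictionary:
  'cat' -> 4
  'his' -> 0
  'his' -> 0
  'ran' -> 3
  'ran' -> 3
  'dog' -> 1
  'his' -> 0
  'his' -> 0

Encoded: [4, 0, 0, 3, 3, 1, 0, 0]


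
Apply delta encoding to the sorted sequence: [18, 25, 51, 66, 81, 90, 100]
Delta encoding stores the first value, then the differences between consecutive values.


First value: 18
Deltas:
  25 - 18 = 7
  51 - 25 = 26
  66 - 51 = 15
  81 - 66 = 15
  90 - 81 = 9
  100 - 90 = 10


Delta encoded: [18, 7, 26, 15, 15, 9, 10]


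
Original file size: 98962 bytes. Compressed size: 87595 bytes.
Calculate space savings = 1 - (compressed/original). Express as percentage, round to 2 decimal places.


ratio = compressed/original = 87595/98962 = 0.885138
savings = 1 - ratio = 1 - 0.885138 = 0.114862
as a percentage: 0.114862 * 100 = 11.49%

Space savings = 1 - 87595/98962 = 11.49%


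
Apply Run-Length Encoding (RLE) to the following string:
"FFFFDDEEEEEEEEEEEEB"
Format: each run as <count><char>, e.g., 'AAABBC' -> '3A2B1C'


Scanning runs left to right:
  i=0: run of 'F' x 4 -> '4F'
  i=4: run of 'D' x 2 -> '2D'
  i=6: run of 'E' x 12 -> '12E'
  i=18: run of 'B' x 1 -> '1B'

RLE = 4F2D12E1B


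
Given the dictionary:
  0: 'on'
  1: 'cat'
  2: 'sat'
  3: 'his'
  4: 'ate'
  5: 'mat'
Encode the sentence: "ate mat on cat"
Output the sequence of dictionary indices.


Look up each word in the dictionary:
  'ate' -> 4
  'mat' -> 5
  'on' -> 0
  'cat' -> 1

Encoded: [4, 5, 0, 1]


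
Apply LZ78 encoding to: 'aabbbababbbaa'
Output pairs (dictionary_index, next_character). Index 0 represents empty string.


LZ78 encoding steps:
Dictionary: {0: ''}
Step 1: w='' (idx 0), next='a' -> output (0, 'a'), add 'a' as idx 1
Step 2: w='a' (idx 1), next='b' -> output (1, 'b'), add 'ab' as idx 2
Step 3: w='' (idx 0), next='b' -> output (0, 'b'), add 'b' as idx 3
Step 4: w='b' (idx 3), next='a' -> output (3, 'a'), add 'ba' as idx 4
Step 5: w='ba' (idx 4), next='b' -> output (4, 'b'), add 'bab' as idx 5
Step 6: w='b' (idx 3), next='b' -> output (3, 'b'), add 'bb' as idx 6
Step 7: w='a' (idx 1), next='a' -> output (1, 'a'), add 'aa' as idx 7


Encoded: [(0, 'a'), (1, 'b'), (0, 'b'), (3, 'a'), (4, 'b'), (3, 'b'), (1, 'a')]


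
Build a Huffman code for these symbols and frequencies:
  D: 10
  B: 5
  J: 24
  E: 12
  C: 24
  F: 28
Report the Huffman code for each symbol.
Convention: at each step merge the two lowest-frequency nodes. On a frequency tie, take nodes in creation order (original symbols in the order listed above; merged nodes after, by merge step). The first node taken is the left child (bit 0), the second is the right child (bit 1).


Huffman tree construction:
Step 1: Merge B(5) + D(10) = 15
Step 2: Merge E(12) + (B+D)(15) = 27
Step 3: Merge J(24) + C(24) = 48
Step 4: Merge (E+(B+D))(27) + F(28) = 55
Step 5: Merge (J+C)(48) + ((E+(B+D))+F)(55) = 103
Read each symbol's code off the tree from the root (left child = 0, right child = 1).

Codes:
  D: 1011 (length 4)
  B: 1010 (length 4)
  J: 00 (length 2)
  E: 100 (length 3)
  C: 01 (length 2)
  F: 11 (length 2)
Average code length: 248/103 = 2.4078 bits/symbol


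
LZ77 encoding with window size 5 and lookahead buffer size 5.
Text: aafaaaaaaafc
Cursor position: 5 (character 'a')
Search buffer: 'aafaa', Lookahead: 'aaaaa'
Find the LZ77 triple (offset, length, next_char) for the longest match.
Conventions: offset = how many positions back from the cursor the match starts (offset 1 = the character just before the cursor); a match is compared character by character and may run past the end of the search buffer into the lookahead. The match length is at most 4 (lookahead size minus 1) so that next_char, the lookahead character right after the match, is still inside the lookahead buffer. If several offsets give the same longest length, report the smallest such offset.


Try each offset into the search buffer:
  offset=1 (pos 4, char 'a'): match length 4
  offset=2 (pos 3, char 'a'): match length 4
  offset=3 (pos 2, char 'f'): match length 0
  offset=4 (pos 1, char 'a'): match length 1
  offset=5 (pos 0, char 'a'): match length 2
Longest match has length 4, found at offsets 1, 2; take the smallest, offset 1.
next_char = character at position 5 + 4 = 9 -> 'a'

Best match: offset=1, length=4 (matching 'aaaa' starting at position 4)
LZ77 triple: (1, 4, 'a')


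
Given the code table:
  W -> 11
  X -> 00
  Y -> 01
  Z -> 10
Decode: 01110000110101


Decoding:
01 -> Y
11 -> W
00 -> X
00 -> X
11 -> W
01 -> Y
01 -> Y


Result: YWXXWYY


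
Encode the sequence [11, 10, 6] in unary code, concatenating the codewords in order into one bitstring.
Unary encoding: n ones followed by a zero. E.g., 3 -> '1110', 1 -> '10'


Encode each number as n ones followed by a terminating 0:
  11 -> 111111111110 (12 bits)
  10 -> 11111111110 (11 bits)
  6 -> 1111110 (7 bits)
Total length = 12 + 11 + 7 = 30 bits.

Unary([11, 10, 6]) = 111111111110111111111101111110 (30 bits)


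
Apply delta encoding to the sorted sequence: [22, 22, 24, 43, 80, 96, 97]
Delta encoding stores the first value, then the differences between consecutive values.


First value: 22
Deltas:
  22 - 22 = 0
  24 - 22 = 2
  43 - 24 = 19
  80 - 43 = 37
  96 - 80 = 16
  97 - 96 = 1


Delta encoded: [22, 0, 2, 19, 37, 16, 1]


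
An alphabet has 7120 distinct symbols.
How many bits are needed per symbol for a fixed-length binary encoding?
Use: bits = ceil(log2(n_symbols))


log2(7120) = 12.7977
Bracket: 2^12 = 4096 < 7120 <= 2^13 = 8192
So ceil(log2(7120)) = 13

bits = ceil(log2(7120)) = ceil(12.7977) = 13 bits


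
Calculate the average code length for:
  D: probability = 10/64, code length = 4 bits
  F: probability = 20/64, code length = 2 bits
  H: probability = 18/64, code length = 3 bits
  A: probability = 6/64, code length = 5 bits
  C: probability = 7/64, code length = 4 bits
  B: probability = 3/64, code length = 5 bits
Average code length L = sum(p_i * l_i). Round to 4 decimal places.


Weighted contributions p_i * l_i:
  D: (10/64) * 4 = 40/64
  F: (20/64) * 2 = 40/64
  H: (18/64) * 3 = 54/64
  A: (6/64) * 5 = 30/64
  C: (7/64) * 4 = 28/64
  B: (3/64) * 5 = 15/64
Sum = (40 + 40 + 54 + 30 + 28 + 15)/64 = 207/64

L = 207/64 = 3.2344 bits/symbol


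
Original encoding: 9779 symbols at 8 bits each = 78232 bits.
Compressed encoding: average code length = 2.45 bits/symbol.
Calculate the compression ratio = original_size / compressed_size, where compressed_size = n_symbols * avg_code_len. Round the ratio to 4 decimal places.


original_size = n_symbols * orig_bits = 9779 * 8 = 78232 bits
compressed_size = n_symbols * avg_code_len = 9779 * 2.45 = 23958.55 bits
ratio = original_size / compressed_size = 78232 / 23958.55 = 3.2653

Compression ratio = 3.2653


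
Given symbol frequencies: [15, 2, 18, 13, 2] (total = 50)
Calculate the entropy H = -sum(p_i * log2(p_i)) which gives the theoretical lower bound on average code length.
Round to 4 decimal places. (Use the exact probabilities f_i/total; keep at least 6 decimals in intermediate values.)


Per-symbol terms -p_i * log2(p_i) with p_i = f_i/50:
  p = 15/50 = 0.300000: log2(p) = -1.736966, -p*log2(p) = 0.521090
  p = 2/50 = 0.040000: log2(p) = -4.643856, -p*log2(p) = 0.185754
  p = 18/50 = 0.360000: log2(p) = -1.473931, -p*log2(p) = 0.530615
  p = 13/50 = 0.260000: log2(p) = -1.943416, -p*log2(p) = 0.505288
  p = 2/50 = 0.040000: log2(p) = -4.643856, -p*log2(p) = 0.185754
H = 0.521090 + 0.185754 + 0.530615 + 0.505288 + 0.185754 = 1.928501

H = 1.9285 bits/symbol


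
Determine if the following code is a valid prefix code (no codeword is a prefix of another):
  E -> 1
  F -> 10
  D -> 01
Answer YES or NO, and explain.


Checking each pair (does one codeword prefix another?):
  E='1' vs F='10': prefix -- VIOLATION

NO -- this is NOT a valid prefix code. E (1) is a prefix of F (10).


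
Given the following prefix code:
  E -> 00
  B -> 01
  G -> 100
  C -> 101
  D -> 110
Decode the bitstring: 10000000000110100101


Decoding step by step:
Bits 100 -> G
Bits 00 -> E
Bits 00 -> E
Bits 00 -> E
Bits 00 -> E
Bits 110 -> D
Bits 100 -> G
Bits 101 -> C


Decoded message: GEEEEDGC


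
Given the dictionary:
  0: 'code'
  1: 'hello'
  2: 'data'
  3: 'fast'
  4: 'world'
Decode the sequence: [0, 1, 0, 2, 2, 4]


Look up each index in the dictionary:
  0 -> 'code'
  1 -> 'hello'
  0 -> 'code'
  2 -> 'data'
  2 -> 'data'
  4 -> 'world'

Decoded: "code hello code data data world"


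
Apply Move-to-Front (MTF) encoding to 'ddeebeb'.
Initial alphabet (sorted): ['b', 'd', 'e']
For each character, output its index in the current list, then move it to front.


MTF encoding:
'd': index 1 in ['b', 'd', 'e'] -> ['d', 'b', 'e']
'd': index 0 in ['d', 'b', 'e'] -> ['d', 'b', 'e']
'e': index 2 in ['d', 'b', 'e'] -> ['e', 'd', 'b']
'e': index 0 in ['e', 'd', 'b'] -> ['e', 'd', 'b']
'b': index 2 in ['e', 'd', 'b'] -> ['b', 'e', 'd']
'e': index 1 in ['b', 'e', 'd'] -> ['e', 'b', 'd']
'b': index 1 in ['e', 'b', 'd'] -> ['b', 'e', 'd']


Output: [1, 0, 2, 0, 2, 1, 1]


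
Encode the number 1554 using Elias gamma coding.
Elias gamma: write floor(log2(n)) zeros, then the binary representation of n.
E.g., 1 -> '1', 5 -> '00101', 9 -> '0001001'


num_bits = floor(log2(1554)) + 1 = 11
leading_zeros = num_bits - 1 = 10
binary(1554) = 11000010010

Elias gamma(1554) = '0000000000' + '11000010010' = 000000000011000010010 (21 bits)


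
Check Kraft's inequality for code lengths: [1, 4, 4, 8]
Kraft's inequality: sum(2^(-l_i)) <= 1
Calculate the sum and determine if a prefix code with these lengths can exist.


Sum = 2^(-1) + 2^(-4) + 2^(-4) + 2^(-8)
    = 0.5 + 0.0625 + 0.0625 + 0.00390625
    = 161/256 = 0.62890625
Since 0.62890625 <= 1, Kraft's inequality IS satisfied.
A prefix code with these lengths CAN exist.

Kraft sum = 0.62890625. Satisfied.


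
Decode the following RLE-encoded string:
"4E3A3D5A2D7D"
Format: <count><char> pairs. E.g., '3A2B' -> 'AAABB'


Expanding each <count><char> pair:
  4E -> 'EEEE'
  3A -> 'AAA'
  3D -> 'DDD'
  5A -> 'AAAAA'
  2D -> 'DD'
  7D -> 'DDDDDDD'

Decoded = EEEEAAADDDAAAAADDDDDDDDD


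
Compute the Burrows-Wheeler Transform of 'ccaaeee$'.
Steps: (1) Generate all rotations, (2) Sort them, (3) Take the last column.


Rotations (sorted):
  0: $ccaaeee -> last char: e
  1: aaeee$cc -> last char: c
  2: aeee$cca -> last char: a
  3: caaeee$c -> last char: c
  4: ccaaeee$ -> last char: $
  5: e$ccaaee -> last char: e
  6: ee$ccaae -> last char: e
  7: eee$ccaa -> last char: a


BWT = ecac$eea


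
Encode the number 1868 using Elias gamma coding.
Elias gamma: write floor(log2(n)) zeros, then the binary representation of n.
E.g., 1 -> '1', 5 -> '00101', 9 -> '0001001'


num_bits = floor(log2(1868)) + 1 = 11
leading_zeros = num_bits - 1 = 10
binary(1868) = 11101001100

Elias gamma(1868) = '0000000000' + '11101001100' = 000000000011101001100 (21 bits)


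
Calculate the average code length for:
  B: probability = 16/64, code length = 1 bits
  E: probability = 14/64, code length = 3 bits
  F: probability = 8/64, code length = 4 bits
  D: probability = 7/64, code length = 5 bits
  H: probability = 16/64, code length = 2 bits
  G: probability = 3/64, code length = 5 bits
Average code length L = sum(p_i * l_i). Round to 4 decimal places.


Weighted contributions p_i * l_i:
  B: (16/64) * 1 = 16/64
  E: (14/64) * 3 = 42/64
  F: (8/64) * 4 = 32/64
  D: (7/64) * 5 = 35/64
  H: (16/64) * 2 = 32/64
  G: (3/64) * 5 = 15/64
Sum = (16 + 42 + 32 + 35 + 32 + 15)/64 = 172/64

L = 172/64 = 2.6875 bits/symbol


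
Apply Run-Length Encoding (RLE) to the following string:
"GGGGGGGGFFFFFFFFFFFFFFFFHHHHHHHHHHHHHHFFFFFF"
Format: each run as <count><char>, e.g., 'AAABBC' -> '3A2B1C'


Scanning runs left to right:
  i=0: run of 'G' x 8 -> '8G'
  i=8: run of 'F' x 16 -> '16F'
  i=24: run of 'H' x 14 -> '14H'
  i=38: run of 'F' x 6 -> '6F'

RLE = 8G16F14H6F


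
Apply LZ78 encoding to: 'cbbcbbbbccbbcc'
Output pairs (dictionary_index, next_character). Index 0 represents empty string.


LZ78 encoding steps:
Dictionary: {0: ''}
Step 1: w='' (idx 0), next='c' -> output (0, 'c'), add 'c' as idx 1
Step 2: w='' (idx 0), next='b' -> output (0, 'b'), add 'b' as idx 2
Step 3: w='b' (idx 2), next='c' -> output (2, 'c'), add 'bc' as idx 3
Step 4: w='b' (idx 2), next='b' -> output (2, 'b'), add 'bb' as idx 4
Step 5: w='bb' (idx 4), next='c' -> output (4, 'c'), add 'bbc' as idx 5
Step 6: w='c' (idx 1), next='b' -> output (1, 'b'), add 'cb' as idx 6
Step 7: w='bc' (idx 3), next='c' -> output (3, 'c'), add 'bcc' as idx 7


Encoded: [(0, 'c'), (0, 'b'), (2, 'c'), (2, 'b'), (4, 'c'), (1, 'b'), (3, 'c')]


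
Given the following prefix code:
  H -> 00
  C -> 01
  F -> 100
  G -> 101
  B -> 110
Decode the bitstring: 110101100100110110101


Decoding step by step:
Bits 110 -> B
Bits 101 -> G
Bits 100 -> F
Bits 100 -> F
Bits 110 -> B
Bits 110 -> B
Bits 101 -> G


Decoded message: BGFFBBG


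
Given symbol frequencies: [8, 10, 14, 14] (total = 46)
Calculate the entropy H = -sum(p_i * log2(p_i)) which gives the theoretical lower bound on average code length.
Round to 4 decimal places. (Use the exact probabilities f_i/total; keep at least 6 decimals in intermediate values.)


Per-symbol terms -p_i * log2(p_i) with p_i = f_i/46:
  p = 8/46 = 0.173913: log2(p) = -2.523562, -p*log2(p) = 0.438880
  p = 10/46 = 0.217391: log2(p) = -2.201634, -p*log2(p) = 0.478616
  p = 14/46 = 0.304348: log2(p) = -1.716207, -p*log2(p) = 0.522324
  p = 14/46 = 0.304348: log2(p) = -1.716207, -p*log2(p) = 0.522324
H = 0.438880 + 0.478616 + 0.522324 + 0.522324 = 1.962144

H = 1.9621 bits/symbol


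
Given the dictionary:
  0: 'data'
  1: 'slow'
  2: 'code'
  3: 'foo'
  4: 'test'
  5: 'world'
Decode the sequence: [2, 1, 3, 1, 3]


Look up each index in the dictionary:
  2 -> 'code'
  1 -> 'slow'
  3 -> 'foo'
  1 -> 'slow'
  3 -> 'foo'

Decoded: "code slow foo slow foo"


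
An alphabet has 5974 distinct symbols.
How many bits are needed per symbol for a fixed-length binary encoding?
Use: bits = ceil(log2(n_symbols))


log2(5974) = 12.5445
Bracket: 2^12 = 4096 < 5974 <= 2^13 = 8192
So ceil(log2(5974)) = 13

bits = ceil(log2(5974)) = ceil(12.5445) = 13 bits


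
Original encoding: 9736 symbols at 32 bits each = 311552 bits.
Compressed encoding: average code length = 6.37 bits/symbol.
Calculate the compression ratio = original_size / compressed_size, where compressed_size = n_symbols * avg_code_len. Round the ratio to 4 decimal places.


original_size = n_symbols * orig_bits = 9736 * 32 = 311552 bits
compressed_size = n_symbols * avg_code_len = 9736 * 6.37 = 62018.32 bits
ratio = original_size / compressed_size = 311552 / 62018.32 = 5.0235

Compression ratio = 5.0235


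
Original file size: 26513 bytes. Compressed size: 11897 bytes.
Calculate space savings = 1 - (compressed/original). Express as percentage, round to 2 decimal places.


ratio = compressed/original = 11897/26513 = 0.448723
savings = 1 - ratio = 1 - 0.448723 = 0.551277
as a percentage: 0.551277 * 100 = 55.13%

Space savings = 1 - 11897/26513 = 55.13%


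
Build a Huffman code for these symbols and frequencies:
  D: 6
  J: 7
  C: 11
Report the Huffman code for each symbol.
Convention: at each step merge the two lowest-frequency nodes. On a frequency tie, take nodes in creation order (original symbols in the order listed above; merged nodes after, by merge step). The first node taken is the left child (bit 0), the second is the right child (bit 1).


Huffman tree construction:
Step 1: Merge D(6) + J(7) = 13
Step 2: Merge C(11) + (D+J)(13) = 24
Read each symbol's code off the tree from the root (left child = 0, right child = 1).

Codes:
  D: 10 (length 2)
  J: 11 (length 2)
  C: 0 (length 1)
Average code length: 37/24 = 1.5417 bits/symbol


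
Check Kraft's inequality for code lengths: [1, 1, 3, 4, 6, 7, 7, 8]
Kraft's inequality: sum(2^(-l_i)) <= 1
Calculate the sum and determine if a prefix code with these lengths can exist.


Sum = 2^(-1) + 2^(-1) + 2^(-3) + 2^(-4) + 2^(-6) + 2^(-7) + 2^(-7) + 2^(-8)
    = 0.5 + 0.5 + 0.125 + 0.0625 + 0.015625 + 0.0078125 + 0.0078125 + 0.00390625
    = 313/256 = 1.22265625
Since 1.22265625 > 1, Kraft's inequality is NOT satisfied.
A prefix code with these lengths CANNOT exist.

Kraft sum = 1.22265625. Not satisfied.


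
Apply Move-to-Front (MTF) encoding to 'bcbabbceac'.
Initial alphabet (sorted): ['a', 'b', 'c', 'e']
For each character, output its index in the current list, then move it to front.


MTF encoding:
'b': index 1 in ['a', 'b', 'c', 'e'] -> ['b', 'a', 'c', 'e']
'c': index 2 in ['b', 'a', 'c', 'e'] -> ['c', 'b', 'a', 'e']
'b': index 1 in ['c', 'b', 'a', 'e'] -> ['b', 'c', 'a', 'e']
'a': index 2 in ['b', 'c', 'a', 'e'] -> ['a', 'b', 'c', 'e']
'b': index 1 in ['a', 'b', 'c', 'e'] -> ['b', 'a', 'c', 'e']
'b': index 0 in ['b', 'a', 'c', 'e'] -> ['b', 'a', 'c', 'e']
'c': index 2 in ['b', 'a', 'c', 'e'] -> ['c', 'b', 'a', 'e']
'e': index 3 in ['c', 'b', 'a', 'e'] -> ['e', 'c', 'b', 'a']
'a': index 3 in ['e', 'c', 'b', 'a'] -> ['a', 'e', 'c', 'b']
'c': index 2 in ['a', 'e', 'c', 'b'] -> ['c', 'a', 'e', 'b']


Output: [1, 2, 1, 2, 1, 0, 2, 3, 3, 2]


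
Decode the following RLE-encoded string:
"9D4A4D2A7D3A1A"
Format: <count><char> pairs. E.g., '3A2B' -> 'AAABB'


Expanding each <count><char> pair:
  9D -> 'DDDDDDDDD'
  4A -> 'AAAA'
  4D -> 'DDDD'
  2A -> 'AA'
  7D -> 'DDDDDDD'
  3A -> 'AAA'
  1A -> 'A'

Decoded = DDDDDDDDDAAAADDDDAADDDDDDDAAAA


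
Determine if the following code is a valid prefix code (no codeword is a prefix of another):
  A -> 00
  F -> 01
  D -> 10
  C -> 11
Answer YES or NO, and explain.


Checking each pair (does one codeword prefix another?):
  A='00' vs F='01': no prefix
  A='00' vs D='10': no prefix
  A='00' vs C='11': no prefix
  F='01' vs A='00': no prefix
  F='01' vs D='10': no prefix
  F='01' vs C='11': no prefix
  D='10' vs A='00': no prefix
  D='10' vs F='01': no prefix
  D='10' vs C='11': no prefix
  C='11' vs A='00': no prefix
  C='11' vs F='01': no prefix
  C='11' vs D='10': no prefix
No violation found over all pairs.

YES -- this is a valid prefix code. No codeword is a prefix of any other codeword.


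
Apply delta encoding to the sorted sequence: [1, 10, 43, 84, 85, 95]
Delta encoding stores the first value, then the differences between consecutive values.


First value: 1
Deltas:
  10 - 1 = 9
  43 - 10 = 33
  84 - 43 = 41
  85 - 84 = 1
  95 - 85 = 10


Delta encoded: [1, 9, 33, 41, 1, 10]


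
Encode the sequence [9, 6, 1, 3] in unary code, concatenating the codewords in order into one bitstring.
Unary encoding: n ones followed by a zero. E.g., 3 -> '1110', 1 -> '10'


Encode each number as n ones followed by a terminating 0:
  9 -> 1111111110 (10 bits)
  6 -> 1111110 (7 bits)
  1 -> 10 (2 bits)
  3 -> 1110 (4 bits)
Total length = 10 + 7 + 2 + 4 = 23 bits.

Unary([9, 6, 1, 3]) = 11111111101111110101110 (23 bits)


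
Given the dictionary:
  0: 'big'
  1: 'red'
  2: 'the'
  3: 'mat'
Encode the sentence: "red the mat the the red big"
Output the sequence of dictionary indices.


Look up each word in the dictionary:
  'red' -> 1
  'the' -> 2
  'mat' -> 3
  'the' -> 2
  'the' -> 2
  'red' -> 1
  'big' -> 0

Encoded: [1, 2, 3, 2, 2, 1, 0]


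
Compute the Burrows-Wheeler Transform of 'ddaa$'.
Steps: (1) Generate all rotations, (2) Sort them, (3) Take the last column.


Rotations (sorted):
  0: $ddaa -> last char: a
  1: a$dda -> last char: a
  2: aa$dd -> last char: d
  3: daa$d -> last char: d
  4: ddaa$ -> last char: $


BWT = aadd$


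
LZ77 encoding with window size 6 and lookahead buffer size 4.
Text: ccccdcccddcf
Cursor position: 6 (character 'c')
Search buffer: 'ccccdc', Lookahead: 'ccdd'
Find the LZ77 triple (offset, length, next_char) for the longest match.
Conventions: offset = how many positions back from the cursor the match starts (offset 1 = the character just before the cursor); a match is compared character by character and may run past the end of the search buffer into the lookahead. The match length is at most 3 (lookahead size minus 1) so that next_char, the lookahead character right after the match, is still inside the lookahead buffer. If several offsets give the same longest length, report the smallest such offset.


Try each offset into the search buffer:
  offset=1 (pos 5, char 'c'): match length 2
  offset=2 (pos 4, char 'd'): match length 0
  offset=3 (pos 3, char 'c'): match length 1
  offset=4 (pos 2, char 'c'): match length 3
  offset=5 (pos 1, char 'c'): match length 2
  offset=6 (pos 0, char 'c'): match length 2
Longest match has length 3 at offset 4.
next_char = character at position 6 + 3 = 9 -> 'd'

Best match: offset=4, length=3 (matching 'ccd' starting at position 2)
LZ77 triple: (4, 3, 'd')


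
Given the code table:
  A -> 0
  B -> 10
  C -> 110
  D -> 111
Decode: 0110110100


Decoding:
0 -> A
110 -> C
110 -> C
10 -> B
0 -> A


Result: ACCBA


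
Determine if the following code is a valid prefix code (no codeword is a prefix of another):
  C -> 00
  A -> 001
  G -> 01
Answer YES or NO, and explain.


Checking each pair (does one codeword prefix another?):
  C='00' vs A='001': prefix -- VIOLATION

NO -- this is NOT a valid prefix code. C (00) is a prefix of A (001).


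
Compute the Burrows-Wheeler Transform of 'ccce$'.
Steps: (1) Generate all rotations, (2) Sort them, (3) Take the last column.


Rotations (sorted):
  0: $ccce -> last char: e
  1: ccce$ -> last char: $
  2: cce$c -> last char: c
  3: ce$cc -> last char: c
  4: e$ccc -> last char: c


BWT = e$ccc


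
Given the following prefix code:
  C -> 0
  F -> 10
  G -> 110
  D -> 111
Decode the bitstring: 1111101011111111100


Decoding step by step:
Bits 111 -> D
Bits 110 -> G
Bits 10 -> F
Bits 111 -> D
Bits 111 -> D
Bits 111 -> D
Bits 0 -> C
Bits 0 -> C


Decoded message: DGFDDDCC


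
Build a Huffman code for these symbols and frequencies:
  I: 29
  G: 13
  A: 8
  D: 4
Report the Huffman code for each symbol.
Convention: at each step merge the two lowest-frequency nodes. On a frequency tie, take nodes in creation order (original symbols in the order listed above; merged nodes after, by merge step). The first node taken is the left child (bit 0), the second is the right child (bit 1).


Huffman tree construction:
Step 1: Merge D(4) + A(8) = 12
Step 2: Merge (D+A)(12) + G(13) = 25
Step 3: Merge ((D+A)+G)(25) + I(29) = 54
Read each symbol's code off the tree from the root (left child = 0, right child = 1).

Codes:
  I: 1 (length 1)
  G: 01 (length 2)
  A: 001 (length 3)
  D: 000 (length 3)
Average code length: 91/54 = 1.6852 bits/symbol


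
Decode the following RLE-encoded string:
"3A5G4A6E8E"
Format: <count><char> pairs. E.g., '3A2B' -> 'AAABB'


Expanding each <count><char> pair:
  3A -> 'AAA'
  5G -> 'GGGGG'
  4A -> 'AAAA'
  6E -> 'EEEEEE'
  8E -> 'EEEEEEEE'

Decoded = AAAGGGGGAAAAEEEEEEEEEEEEEE


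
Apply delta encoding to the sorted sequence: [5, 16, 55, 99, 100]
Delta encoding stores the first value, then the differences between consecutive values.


First value: 5
Deltas:
  16 - 5 = 11
  55 - 16 = 39
  99 - 55 = 44
  100 - 99 = 1


Delta encoded: [5, 11, 39, 44, 1]


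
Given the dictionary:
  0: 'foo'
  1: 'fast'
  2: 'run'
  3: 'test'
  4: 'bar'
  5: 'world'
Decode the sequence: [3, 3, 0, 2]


Look up each index in the dictionary:
  3 -> 'test'
  3 -> 'test'
  0 -> 'foo'
  2 -> 'run'

Decoded: "test test foo run"


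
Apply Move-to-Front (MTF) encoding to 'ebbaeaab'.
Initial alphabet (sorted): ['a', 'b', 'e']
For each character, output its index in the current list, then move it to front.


MTF encoding:
'e': index 2 in ['a', 'b', 'e'] -> ['e', 'a', 'b']
'b': index 2 in ['e', 'a', 'b'] -> ['b', 'e', 'a']
'b': index 0 in ['b', 'e', 'a'] -> ['b', 'e', 'a']
'a': index 2 in ['b', 'e', 'a'] -> ['a', 'b', 'e']
'e': index 2 in ['a', 'b', 'e'] -> ['e', 'a', 'b']
'a': index 1 in ['e', 'a', 'b'] -> ['a', 'e', 'b']
'a': index 0 in ['a', 'e', 'b'] -> ['a', 'e', 'b']
'b': index 2 in ['a', 'e', 'b'] -> ['b', 'a', 'e']


Output: [2, 2, 0, 2, 2, 1, 0, 2]


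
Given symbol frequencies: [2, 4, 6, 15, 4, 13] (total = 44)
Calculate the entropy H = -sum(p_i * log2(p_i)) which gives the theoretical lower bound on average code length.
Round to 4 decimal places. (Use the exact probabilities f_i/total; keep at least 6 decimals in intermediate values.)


Per-symbol terms -p_i * log2(p_i) with p_i = f_i/44:
  p = 2/44 = 0.045455: log2(p) = -4.459432, -p*log2(p) = 0.202701
  p = 4/44 = 0.090909: log2(p) = -3.459432, -p*log2(p) = 0.314494
  p = 6/44 = 0.136364: log2(p) = -2.874469, -p*log2(p) = 0.391973
  p = 15/44 = 0.340909: log2(p) = -1.552541, -p*log2(p) = 0.529275
  p = 4/44 = 0.090909: log2(p) = -3.459432, -p*log2(p) = 0.314494
  p = 13/44 = 0.295455: log2(p) = -1.758992, -p*log2(p) = 0.519702
H = 0.202701 + 0.314494 + 0.391973 + 0.529275 + 0.314494 + 0.519702 = 2.272639

H = 2.2726 bits/symbol


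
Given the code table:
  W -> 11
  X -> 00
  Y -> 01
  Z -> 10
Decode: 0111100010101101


Decoding:
01 -> Y
11 -> W
10 -> Z
00 -> X
10 -> Z
10 -> Z
11 -> W
01 -> Y


Result: YWZXZZWY


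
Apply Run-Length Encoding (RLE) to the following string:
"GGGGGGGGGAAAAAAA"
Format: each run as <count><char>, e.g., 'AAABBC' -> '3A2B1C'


Scanning runs left to right:
  i=0: run of 'G' x 9 -> '9G'
  i=9: run of 'A' x 7 -> '7A'

RLE = 9G7A
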